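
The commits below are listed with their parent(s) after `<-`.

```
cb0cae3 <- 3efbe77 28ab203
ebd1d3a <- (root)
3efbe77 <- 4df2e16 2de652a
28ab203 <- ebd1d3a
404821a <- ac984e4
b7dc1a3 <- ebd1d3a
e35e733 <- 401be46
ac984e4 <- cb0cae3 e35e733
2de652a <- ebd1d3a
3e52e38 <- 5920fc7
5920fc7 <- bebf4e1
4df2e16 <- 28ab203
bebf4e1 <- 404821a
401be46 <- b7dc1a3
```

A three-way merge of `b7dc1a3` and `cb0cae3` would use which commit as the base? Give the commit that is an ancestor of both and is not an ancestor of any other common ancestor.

ebd1d3a

Ancestors of b7dc1a3: {b7dc1a3, ebd1d3a}.
Ancestors of cb0cae3: {28ab203, 2de652a, 3efbe77, 4df2e16, cb0cae3, ebd1d3a}.
Common ancestors: {ebd1d3a}.
The only common ancestor is ebd1d3a, so it is the merge base.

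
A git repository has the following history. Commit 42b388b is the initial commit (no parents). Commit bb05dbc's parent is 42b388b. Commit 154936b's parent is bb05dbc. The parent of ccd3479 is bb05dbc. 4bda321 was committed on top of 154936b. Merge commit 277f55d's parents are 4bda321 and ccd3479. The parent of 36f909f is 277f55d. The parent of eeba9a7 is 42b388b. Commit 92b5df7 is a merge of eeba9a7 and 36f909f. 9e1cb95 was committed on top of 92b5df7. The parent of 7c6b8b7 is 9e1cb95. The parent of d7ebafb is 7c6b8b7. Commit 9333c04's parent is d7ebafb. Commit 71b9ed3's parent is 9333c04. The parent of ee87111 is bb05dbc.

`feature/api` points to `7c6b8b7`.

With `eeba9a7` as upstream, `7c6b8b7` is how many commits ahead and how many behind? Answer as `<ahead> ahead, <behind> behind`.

Reachable from 7c6b8b7: {154936b, 277f55d, 36f909f, 42b388b, 4bda321, 7c6b8b7, 92b5df7, 9e1cb95, bb05dbc, ccd3479, eeba9a7}.
Reachable from eeba9a7: {42b388b, eeba9a7}.
Only in 7c6b8b7's history (ahead): {154936b, 277f55d, 36f909f, 4bda321, 7c6b8b7, 92b5df7, 9e1cb95, bb05dbc, ccd3479} — 9.
Only in eeba9a7's history (behind): {} — 0.

9 ahead, 0 behind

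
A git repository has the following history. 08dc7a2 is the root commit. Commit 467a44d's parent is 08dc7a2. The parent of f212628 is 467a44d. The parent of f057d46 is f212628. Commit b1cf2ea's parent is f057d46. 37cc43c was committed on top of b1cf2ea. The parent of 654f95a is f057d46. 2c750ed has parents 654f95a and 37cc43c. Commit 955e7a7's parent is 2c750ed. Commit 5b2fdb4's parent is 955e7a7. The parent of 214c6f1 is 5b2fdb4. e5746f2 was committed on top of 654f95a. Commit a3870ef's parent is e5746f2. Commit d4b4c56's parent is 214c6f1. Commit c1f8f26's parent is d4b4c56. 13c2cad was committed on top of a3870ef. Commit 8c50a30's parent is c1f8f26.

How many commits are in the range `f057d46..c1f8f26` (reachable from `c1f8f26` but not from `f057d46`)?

Reachable from c1f8f26: {08dc7a2, 214c6f1, 2c750ed, 37cc43c, 467a44d, 5b2fdb4, 654f95a, 955e7a7, b1cf2ea, c1f8f26, d4b4c56, f057d46, f212628}.
Reachable from f057d46: {08dc7a2, 467a44d, f057d46, f212628}.
In c1f8f26's history but not f057d46's: {214c6f1, 2c750ed, 37cc43c, 5b2fdb4, 654f95a, 955e7a7, b1cf2ea, c1f8f26, d4b4c56} — 9 commits.

9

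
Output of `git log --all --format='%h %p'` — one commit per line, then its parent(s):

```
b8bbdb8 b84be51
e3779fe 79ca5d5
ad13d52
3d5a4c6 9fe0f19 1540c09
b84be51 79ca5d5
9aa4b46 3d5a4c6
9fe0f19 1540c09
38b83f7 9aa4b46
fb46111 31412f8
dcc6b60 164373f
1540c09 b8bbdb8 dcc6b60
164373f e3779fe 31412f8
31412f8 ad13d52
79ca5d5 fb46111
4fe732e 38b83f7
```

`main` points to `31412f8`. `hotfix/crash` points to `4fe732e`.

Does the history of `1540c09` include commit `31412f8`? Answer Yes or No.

Ancestors of 1540c09 (commits reachable by following parents): {1540c09, 164373f, 31412f8, 79ca5d5, ad13d52, b84be51, b8bbdb8, dcc6b60, e3779fe, fb46111}.
31412f8 is in that set, so it is an ancestor of 1540c09.

Yes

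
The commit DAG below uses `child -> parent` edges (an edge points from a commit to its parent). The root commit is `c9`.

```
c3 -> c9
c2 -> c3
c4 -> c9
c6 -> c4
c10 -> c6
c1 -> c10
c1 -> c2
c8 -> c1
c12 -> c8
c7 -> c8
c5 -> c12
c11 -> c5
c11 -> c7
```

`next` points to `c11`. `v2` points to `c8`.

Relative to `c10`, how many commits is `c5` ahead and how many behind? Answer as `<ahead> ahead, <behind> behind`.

6 ahead, 0 behind

Reachable from c5: {c1, c10, c12, c2, c3, c4, c5, c6, c8, c9}.
Reachable from c10: {c10, c4, c6, c9}.
Only in c5's history (ahead): {c1, c12, c2, c3, c5, c8} — 6.
Only in c10's history (behind): {} — 0.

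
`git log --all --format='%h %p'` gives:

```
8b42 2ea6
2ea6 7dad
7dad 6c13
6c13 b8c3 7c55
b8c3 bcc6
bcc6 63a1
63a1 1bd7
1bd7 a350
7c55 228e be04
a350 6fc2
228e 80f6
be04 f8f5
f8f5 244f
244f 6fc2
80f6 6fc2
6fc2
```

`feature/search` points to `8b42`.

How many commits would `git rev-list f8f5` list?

3

Walking parent pointers from f8f5: reachable set = {244f, 6fc2, f8f5}.
That is 3 commits.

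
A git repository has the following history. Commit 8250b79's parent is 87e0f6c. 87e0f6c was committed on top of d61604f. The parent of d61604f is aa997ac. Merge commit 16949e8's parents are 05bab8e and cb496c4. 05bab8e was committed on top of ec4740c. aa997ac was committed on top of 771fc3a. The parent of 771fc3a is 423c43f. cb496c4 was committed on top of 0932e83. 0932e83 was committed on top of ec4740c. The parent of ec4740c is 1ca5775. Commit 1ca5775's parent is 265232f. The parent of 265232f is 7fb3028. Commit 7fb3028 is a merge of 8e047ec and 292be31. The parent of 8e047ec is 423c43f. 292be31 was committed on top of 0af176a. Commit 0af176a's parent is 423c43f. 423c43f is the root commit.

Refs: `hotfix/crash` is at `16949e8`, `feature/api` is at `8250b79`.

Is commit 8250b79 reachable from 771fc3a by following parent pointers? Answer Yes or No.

Ancestors of 771fc3a: {423c43f, 771fc3a}.
8250b79 is not in that set, so it is not an ancestor of 771fc3a.

No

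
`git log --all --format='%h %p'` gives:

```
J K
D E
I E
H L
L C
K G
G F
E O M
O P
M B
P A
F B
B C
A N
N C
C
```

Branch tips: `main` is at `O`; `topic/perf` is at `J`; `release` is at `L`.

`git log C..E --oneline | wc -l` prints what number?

7

Reachable from E: {A, B, C, E, M, N, O, P}.
Reachable from C: {C}.
In E's history but not C's: {A, B, E, M, N, O, P} — 7 commits.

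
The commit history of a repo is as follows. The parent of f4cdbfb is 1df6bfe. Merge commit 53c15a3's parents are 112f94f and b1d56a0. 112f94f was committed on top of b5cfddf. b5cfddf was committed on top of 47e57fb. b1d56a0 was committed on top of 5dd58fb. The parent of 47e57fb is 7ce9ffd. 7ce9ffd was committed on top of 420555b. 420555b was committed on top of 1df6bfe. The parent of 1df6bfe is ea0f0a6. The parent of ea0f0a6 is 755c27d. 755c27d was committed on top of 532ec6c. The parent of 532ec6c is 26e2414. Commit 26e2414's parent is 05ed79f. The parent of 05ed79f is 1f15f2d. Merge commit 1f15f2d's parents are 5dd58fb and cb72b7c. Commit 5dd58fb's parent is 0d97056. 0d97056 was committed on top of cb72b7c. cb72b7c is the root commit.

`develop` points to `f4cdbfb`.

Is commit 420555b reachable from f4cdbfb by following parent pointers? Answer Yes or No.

No

Ancestors of f4cdbfb: {05ed79f, 0d97056, 1df6bfe, 1f15f2d, 26e2414, 532ec6c, 5dd58fb, 755c27d, cb72b7c, ea0f0a6, f4cdbfb}.
420555b is not in that set, so it is not an ancestor of f4cdbfb.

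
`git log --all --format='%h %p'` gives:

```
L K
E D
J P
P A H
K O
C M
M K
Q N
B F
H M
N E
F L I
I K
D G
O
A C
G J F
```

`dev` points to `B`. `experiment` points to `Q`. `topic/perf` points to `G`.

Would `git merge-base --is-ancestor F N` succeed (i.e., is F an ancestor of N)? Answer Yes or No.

Yes

Ancestors of N (commits reachable by following parents): {A, C, D, E, F, G, H, I, J, K, L, M, N, O, P}.
F is in that set, so it is an ancestor of N.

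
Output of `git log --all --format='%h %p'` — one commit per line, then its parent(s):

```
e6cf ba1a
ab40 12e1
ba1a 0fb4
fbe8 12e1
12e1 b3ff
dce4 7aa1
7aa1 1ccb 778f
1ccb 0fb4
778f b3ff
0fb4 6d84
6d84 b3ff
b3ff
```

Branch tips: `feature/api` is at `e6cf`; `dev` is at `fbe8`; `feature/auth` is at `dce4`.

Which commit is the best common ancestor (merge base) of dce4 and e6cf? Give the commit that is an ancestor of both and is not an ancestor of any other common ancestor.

0fb4

Ancestors of dce4: {0fb4, 1ccb, 6d84, 778f, 7aa1, b3ff, dce4}.
Ancestors of e6cf: {0fb4, 6d84, b3ff, ba1a, e6cf}.
Common ancestors: {0fb4, 6d84, b3ff}.
Among these, 0fb4 is not an ancestor of any other common ancestor — it is the merge base.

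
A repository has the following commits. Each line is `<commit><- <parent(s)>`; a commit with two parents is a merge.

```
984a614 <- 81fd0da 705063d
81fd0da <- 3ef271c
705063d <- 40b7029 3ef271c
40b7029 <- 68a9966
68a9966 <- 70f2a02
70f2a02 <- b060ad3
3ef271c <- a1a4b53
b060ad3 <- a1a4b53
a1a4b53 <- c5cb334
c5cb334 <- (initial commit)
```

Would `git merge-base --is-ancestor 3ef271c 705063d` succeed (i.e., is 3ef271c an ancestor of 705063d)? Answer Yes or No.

Yes

Ancestors of 705063d (commits reachable by following parents): {3ef271c, 40b7029, 68a9966, 705063d, 70f2a02, a1a4b53, b060ad3, c5cb334}.
3ef271c is in that set, so it is an ancestor of 705063d.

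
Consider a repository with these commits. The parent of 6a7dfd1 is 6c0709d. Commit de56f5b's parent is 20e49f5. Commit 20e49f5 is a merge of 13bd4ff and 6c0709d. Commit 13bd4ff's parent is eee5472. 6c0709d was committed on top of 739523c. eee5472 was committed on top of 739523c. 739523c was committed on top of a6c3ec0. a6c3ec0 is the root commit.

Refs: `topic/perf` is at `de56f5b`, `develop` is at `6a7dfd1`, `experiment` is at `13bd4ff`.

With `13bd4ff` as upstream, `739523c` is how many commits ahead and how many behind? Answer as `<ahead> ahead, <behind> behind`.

0 ahead, 2 behind

Reachable from 739523c: {739523c, a6c3ec0}.
Reachable from 13bd4ff: {13bd4ff, 739523c, a6c3ec0, eee5472}.
Only in 739523c's history (ahead): {} — 0.
Only in 13bd4ff's history (behind): {13bd4ff, eee5472} — 2.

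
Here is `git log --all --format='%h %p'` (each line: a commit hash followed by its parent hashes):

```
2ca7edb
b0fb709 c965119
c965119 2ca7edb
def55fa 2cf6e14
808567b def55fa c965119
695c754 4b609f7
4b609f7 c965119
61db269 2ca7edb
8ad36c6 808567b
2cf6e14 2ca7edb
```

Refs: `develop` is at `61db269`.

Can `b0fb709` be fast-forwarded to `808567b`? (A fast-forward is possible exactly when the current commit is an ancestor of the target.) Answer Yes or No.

No

A fast-forward from b0fb709 to 808567b is possible iff b0fb709 is an ancestor of 808567b.
Ancestors of 808567b: {2ca7edb, 2cf6e14, 808567b, c965119, def55fa}.
b0fb709 is not among them, so fast-forward is not possible.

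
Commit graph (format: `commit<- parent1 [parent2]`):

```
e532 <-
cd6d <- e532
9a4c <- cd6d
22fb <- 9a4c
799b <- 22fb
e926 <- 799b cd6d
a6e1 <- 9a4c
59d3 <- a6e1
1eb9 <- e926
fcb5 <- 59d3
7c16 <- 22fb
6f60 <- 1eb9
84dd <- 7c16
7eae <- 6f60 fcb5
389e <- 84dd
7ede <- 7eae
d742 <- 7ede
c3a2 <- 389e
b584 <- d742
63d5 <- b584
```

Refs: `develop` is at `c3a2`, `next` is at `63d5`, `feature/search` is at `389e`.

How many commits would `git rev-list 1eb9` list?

Walking parent pointers from 1eb9: reachable set = {1eb9, 22fb, 799b, 9a4c, cd6d, e532, e926}.
That is 7 commits.

7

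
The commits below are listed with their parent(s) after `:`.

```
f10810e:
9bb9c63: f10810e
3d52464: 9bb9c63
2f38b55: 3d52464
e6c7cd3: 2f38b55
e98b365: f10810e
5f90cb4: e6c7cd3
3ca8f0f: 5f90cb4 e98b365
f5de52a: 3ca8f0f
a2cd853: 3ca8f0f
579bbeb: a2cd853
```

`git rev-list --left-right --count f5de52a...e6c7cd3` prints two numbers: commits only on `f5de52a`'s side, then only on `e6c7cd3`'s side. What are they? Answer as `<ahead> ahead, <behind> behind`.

Reachable from f5de52a: {2f38b55, 3ca8f0f, 3d52464, 5f90cb4, 9bb9c63, e6c7cd3, e98b365, f10810e, f5de52a}.
Reachable from e6c7cd3: {2f38b55, 3d52464, 9bb9c63, e6c7cd3, f10810e}.
Only in f5de52a's history (ahead): {3ca8f0f, 5f90cb4, e98b365, f5de52a} — 4.
Only in e6c7cd3's history (behind): {} — 0.

4 ahead, 0 behind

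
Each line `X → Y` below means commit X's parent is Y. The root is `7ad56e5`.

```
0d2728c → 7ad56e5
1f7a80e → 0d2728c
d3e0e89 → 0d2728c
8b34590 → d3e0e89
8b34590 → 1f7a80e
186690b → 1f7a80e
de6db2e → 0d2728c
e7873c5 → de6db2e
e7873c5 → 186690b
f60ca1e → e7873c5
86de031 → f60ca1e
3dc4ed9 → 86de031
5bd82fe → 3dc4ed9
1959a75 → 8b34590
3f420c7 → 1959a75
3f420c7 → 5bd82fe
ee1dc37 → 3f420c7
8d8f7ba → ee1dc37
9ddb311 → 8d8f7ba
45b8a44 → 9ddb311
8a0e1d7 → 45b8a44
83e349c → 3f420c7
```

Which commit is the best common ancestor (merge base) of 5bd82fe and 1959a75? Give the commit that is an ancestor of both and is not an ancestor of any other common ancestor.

1f7a80e

Ancestors of 5bd82fe: {0d2728c, 186690b, 1f7a80e, 3dc4ed9, 5bd82fe, 7ad56e5, 86de031, de6db2e, e7873c5, f60ca1e}.
Ancestors of 1959a75: {0d2728c, 1959a75, 1f7a80e, 7ad56e5, 8b34590, d3e0e89}.
Common ancestors: {0d2728c, 1f7a80e, 7ad56e5}.
Among these, 1f7a80e is not an ancestor of any other common ancestor — it is the merge base.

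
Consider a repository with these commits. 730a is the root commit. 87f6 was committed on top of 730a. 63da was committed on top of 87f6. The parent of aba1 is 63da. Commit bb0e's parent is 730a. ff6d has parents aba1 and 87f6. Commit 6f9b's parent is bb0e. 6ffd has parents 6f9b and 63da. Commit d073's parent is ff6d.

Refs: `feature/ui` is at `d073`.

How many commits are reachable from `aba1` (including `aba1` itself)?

4

Walking parent pointers from aba1: reachable set = {63da, 730a, 87f6, aba1}.
That is 4 commits.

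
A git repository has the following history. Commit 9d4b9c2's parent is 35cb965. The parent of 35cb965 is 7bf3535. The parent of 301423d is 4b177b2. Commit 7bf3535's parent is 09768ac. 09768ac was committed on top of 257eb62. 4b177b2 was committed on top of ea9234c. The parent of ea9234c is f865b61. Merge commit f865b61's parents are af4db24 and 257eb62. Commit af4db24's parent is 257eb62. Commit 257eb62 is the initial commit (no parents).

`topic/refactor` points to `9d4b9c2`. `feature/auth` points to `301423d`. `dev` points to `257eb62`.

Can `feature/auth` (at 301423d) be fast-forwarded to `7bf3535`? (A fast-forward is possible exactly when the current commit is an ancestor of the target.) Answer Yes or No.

A fast-forward from 301423d to 7bf3535 is possible iff 301423d is an ancestor of 7bf3535.
Ancestors of 7bf3535: {09768ac, 257eb62, 7bf3535}.
301423d is not among them, so fast-forward is not possible.

No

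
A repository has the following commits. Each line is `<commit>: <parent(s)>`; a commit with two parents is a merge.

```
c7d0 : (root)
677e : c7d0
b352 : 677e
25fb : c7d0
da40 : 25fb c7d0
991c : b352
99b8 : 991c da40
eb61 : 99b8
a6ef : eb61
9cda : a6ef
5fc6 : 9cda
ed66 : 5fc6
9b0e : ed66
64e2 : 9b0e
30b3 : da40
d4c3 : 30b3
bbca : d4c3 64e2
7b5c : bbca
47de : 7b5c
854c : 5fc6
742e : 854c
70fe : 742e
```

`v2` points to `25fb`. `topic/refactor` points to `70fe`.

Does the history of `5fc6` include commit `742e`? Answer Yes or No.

Ancestors of 5fc6: {25fb, 5fc6, 677e, 991c, 99b8, 9cda, a6ef, b352, c7d0, da40, eb61}.
742e is not in that set, so it is not an ancestor of 5fc6.

No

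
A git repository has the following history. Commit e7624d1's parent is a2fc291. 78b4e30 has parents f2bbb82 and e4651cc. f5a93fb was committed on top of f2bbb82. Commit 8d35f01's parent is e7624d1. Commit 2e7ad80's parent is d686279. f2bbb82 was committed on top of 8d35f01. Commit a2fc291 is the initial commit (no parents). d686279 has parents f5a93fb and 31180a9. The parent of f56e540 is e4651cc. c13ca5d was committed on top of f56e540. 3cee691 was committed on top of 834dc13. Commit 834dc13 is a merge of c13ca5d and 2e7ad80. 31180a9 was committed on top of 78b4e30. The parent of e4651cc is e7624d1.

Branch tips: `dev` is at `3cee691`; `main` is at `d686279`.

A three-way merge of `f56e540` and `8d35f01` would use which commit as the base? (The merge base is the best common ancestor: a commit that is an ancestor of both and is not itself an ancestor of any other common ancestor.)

Ancestors of f56e540: {a2fc291, e4651cc, e7624d1, f56e540}.
Ancestors of 8d35f01: {8d35f01, a2fc291, e7624d1}.
Common ancestors: {a2fc291, e7624d1}.
Among these, e7624d1 is not an ancestor of any other common ancestor — it is the merge base.

e7624d1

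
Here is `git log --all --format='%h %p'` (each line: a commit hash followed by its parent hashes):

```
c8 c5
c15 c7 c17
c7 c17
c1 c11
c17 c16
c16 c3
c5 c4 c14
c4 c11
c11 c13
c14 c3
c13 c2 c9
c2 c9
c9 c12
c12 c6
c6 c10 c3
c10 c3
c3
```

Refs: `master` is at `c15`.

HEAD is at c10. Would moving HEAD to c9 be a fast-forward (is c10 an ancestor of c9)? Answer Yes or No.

Yes

A fast-forward from c10 to c9 is possible iff c10 is an ancestor of c9.
Ancestors of c9: {c10, c12, c3, c6, c9}.
c10 is among them, so fast-forward is possible.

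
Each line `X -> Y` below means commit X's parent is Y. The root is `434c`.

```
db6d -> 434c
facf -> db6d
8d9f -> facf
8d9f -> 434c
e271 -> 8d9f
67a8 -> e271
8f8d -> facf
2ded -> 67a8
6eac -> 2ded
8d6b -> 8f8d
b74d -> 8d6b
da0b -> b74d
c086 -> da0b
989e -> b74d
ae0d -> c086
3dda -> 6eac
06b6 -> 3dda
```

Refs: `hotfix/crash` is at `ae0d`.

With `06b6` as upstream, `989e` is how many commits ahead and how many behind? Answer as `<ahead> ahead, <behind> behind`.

Reachable from 989e: {434c, 8d6b, 8f8d, 989e, b74d, db6d, facf}.
Reachable from 06b6: {06b6, 2ded, 3dda, 434c, 67a8, 6eac, 8d9f, db6d, e271, facf}.
Only in 989e's history (ahead): {8d6b, 8f8d, 989e, b74d} — 4.
Only in 06b6's history (behind): {06b6, 2ded, 3dda, 67a8, 6eac, 8d9f, e271} — 7.

4 ahead, 7 behind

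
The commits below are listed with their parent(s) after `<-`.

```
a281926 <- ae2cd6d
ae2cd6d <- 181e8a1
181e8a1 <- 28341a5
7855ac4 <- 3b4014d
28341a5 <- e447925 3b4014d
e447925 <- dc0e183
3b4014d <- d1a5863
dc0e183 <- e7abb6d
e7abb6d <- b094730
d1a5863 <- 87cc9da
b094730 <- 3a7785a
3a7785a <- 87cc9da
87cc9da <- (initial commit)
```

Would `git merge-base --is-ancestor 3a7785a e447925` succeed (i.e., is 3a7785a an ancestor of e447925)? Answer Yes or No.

Ancestors of e447925 (commits reachable by following parents): {3a7785a, 87cc9da, b094730, dc0e183, e447925, e7abb6d}.
3a7785a is in that set, so it is an ancestor of e447925.

Yes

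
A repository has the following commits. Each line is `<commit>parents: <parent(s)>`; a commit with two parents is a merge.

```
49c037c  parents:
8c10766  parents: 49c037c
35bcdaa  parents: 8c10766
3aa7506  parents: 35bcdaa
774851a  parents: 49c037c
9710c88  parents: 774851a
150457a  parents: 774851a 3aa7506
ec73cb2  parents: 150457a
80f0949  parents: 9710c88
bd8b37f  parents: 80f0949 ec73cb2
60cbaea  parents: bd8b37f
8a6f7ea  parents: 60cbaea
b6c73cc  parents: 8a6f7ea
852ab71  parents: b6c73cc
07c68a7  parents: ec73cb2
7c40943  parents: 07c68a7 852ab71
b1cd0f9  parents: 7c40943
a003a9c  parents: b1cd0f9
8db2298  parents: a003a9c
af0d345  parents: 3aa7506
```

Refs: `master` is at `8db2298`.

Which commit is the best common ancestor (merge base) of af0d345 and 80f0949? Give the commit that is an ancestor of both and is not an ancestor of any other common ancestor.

Ancestors of af0d345: {35bcdaa, 3aa7506, 49c037c, 8c10766, af0d345}.
Ancestors of 80f0949: {49c037c, 774851a, 80f0949, 9710c88}.
Common ancestors: {49c037c}.
The only common ancestor is 49c037c, so it is the merge base.

49c037c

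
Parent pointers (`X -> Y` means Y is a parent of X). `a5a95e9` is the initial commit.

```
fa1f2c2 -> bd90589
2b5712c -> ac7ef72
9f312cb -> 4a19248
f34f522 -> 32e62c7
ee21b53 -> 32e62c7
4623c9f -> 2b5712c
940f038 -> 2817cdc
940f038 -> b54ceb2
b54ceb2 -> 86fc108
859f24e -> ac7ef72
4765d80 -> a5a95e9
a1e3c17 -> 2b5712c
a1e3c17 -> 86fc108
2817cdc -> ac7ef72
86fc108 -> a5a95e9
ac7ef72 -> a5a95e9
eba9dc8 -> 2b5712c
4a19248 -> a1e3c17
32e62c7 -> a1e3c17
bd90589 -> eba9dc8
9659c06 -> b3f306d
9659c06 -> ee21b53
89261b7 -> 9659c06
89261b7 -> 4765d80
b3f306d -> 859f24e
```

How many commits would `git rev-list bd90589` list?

Walking parent pointers from bd90589: reachable set = {2b5712c, a5a95e9, ac7ef72, bd90589, eba9dc8}.
That is 5 commits.

5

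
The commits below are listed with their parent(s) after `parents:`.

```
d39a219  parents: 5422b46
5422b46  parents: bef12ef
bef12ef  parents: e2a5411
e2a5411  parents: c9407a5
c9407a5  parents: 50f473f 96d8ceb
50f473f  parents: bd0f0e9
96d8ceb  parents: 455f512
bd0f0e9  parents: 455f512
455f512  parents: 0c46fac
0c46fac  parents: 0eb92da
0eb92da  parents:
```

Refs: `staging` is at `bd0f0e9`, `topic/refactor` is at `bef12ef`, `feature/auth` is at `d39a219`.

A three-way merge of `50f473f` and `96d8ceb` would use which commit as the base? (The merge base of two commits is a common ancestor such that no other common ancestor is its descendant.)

Ancestors of 50f473f: {0c46fac, 0eb92da, 455f512, 50f473f, bd0f0e9}.
Ancestors of 96d8ceb: {0c46fac, 0eb92da, 455f512, 96d8ceb}.
Common ancestors: {0c46fac, 0eb92da, 455f512}.
Among these, 455f512 is not an ancestor of any other common ancestor — it is the merge base.

455f512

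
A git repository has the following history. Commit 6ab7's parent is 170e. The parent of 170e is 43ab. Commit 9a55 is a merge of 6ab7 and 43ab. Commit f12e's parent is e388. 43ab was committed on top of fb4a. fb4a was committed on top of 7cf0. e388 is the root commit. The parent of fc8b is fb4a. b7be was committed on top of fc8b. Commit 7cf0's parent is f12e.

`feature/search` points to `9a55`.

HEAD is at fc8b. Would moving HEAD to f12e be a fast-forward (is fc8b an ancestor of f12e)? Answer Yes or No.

A fast-forward from fc8b to f12e is possible iff fc8b is an ancestor of f12e.
Ancestors of f12e: {e388, f12e}.
fc8b is not among them, so fast-forward is not possible.

No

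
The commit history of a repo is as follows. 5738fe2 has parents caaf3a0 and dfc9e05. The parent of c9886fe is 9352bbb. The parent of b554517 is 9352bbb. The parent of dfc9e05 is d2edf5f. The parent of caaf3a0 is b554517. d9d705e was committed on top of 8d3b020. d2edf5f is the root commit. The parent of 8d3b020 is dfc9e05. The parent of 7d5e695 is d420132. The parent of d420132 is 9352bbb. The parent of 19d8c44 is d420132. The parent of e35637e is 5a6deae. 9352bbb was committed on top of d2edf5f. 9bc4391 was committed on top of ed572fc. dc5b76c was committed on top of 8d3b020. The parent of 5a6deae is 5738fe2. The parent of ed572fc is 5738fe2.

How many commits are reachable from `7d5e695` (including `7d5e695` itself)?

Walking parent pointers from 7d5e695: reachable set = {7d5e695, 9352bbb, d2edf5f, d420132}.
That is 4 commits.

4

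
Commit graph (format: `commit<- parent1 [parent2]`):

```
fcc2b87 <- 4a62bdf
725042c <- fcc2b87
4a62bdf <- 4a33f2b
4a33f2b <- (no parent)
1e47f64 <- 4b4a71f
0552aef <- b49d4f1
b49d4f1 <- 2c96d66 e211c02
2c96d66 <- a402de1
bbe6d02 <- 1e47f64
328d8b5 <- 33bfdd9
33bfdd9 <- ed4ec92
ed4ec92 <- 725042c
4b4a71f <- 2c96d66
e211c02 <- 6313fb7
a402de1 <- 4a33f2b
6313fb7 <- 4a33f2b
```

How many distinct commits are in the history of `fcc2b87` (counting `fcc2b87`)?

3

Walking parent pointers from fcc2b87: reachable set = {4a33f2b, 4a62bdf, fcc2b87}.
That is 3 commits.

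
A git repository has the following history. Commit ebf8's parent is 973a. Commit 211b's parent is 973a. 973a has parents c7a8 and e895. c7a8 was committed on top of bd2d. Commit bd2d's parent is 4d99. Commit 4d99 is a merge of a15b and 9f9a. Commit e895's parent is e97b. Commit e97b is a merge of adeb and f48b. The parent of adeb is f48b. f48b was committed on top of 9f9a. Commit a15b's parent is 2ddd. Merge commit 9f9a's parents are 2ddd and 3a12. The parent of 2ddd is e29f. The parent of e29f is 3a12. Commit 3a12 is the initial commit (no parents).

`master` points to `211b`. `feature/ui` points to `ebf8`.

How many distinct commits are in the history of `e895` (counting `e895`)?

Walking parent pointers from e895: reachable set = {2ddd, 3a12, 9f9a, adeb, e29f, e895, e97b, f48b}.
That is 8 commits.

8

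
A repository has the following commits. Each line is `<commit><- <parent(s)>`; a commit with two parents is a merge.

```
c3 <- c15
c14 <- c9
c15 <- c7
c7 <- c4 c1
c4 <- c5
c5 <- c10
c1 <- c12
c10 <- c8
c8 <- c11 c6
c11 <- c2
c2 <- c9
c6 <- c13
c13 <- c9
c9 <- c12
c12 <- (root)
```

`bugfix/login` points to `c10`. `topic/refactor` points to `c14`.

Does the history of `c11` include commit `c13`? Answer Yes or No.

No

Ancestors of c11: {c11, c12, c2, c9}.
c13 is not in that set, so it is not an ancestor of c11.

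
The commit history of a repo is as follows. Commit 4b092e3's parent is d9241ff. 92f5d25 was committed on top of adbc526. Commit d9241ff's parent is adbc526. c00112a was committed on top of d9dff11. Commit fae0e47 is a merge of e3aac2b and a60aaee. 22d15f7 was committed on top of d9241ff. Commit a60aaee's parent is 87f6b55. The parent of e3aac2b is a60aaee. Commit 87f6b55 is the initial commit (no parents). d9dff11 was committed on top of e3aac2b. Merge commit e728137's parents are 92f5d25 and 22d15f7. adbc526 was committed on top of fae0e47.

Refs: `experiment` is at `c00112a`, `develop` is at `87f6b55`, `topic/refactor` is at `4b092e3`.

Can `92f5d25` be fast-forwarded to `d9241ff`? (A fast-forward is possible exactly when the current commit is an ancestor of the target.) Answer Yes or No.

A fast-forward from 92f5d25 to d9241ff is possible iff 92f5d25 is an ancestor of d9241ff.
Ancestors of d9241ff: {87f6b55, a60aaee, adbc526, d9241ff, e3aac2b, fae0e47}.
92f5d25 is not among them, so fast-forward is not possible.

No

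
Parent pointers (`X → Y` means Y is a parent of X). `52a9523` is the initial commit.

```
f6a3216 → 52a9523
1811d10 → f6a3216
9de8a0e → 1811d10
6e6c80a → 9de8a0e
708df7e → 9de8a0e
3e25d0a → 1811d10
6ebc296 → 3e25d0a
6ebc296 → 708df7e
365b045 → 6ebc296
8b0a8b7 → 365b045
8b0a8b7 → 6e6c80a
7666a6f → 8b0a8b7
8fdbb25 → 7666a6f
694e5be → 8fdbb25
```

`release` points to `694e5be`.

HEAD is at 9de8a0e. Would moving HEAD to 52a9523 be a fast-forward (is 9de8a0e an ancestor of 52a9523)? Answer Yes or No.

No

A fast-forward from 9de8a0e to 52a9523 is possible iff 9de8a0e is an ancestor of 52a9523.
Ancestors of 52a9523: {52a9523}.
9de8a0e is not among them, so fast-forward is not possible.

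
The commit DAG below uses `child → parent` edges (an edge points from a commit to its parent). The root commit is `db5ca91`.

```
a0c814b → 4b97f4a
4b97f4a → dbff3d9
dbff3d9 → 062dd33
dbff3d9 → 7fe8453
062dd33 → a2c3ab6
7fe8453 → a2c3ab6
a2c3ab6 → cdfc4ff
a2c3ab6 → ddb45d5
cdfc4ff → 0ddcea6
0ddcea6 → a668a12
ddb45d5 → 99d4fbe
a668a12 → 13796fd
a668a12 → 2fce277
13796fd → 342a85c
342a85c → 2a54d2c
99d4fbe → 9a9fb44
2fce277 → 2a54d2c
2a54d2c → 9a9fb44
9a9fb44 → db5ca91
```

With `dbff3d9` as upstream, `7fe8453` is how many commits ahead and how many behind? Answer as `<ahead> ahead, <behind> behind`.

0 ahead, 2 behind

Reachable from 7fe8453: {0ddcea6, 13796fd, 2a54d2c, 2fce277, 342a85c, 7fe8453, 99d4fbe, 9a9fb44, a2c3ab6, a668a12, cdfc4ff, db5ca91, ddb45d5}.
Reachable from dbff3d9: {062dd33, 0ddcea6, 13796fd, 2a54d2c, 2fce277, 342a85c, 7fe8453, 99d4fbe, 9a9fb44, a2c3ab6, a668a12, cdfc4ff, db5ca91, dbff3d9, ddb45d5}.
Only in 7fe8453's history (ahead): {} — 0.
Only in dbff3d9's history (behind): {062dd33, dbff3d9} — 2.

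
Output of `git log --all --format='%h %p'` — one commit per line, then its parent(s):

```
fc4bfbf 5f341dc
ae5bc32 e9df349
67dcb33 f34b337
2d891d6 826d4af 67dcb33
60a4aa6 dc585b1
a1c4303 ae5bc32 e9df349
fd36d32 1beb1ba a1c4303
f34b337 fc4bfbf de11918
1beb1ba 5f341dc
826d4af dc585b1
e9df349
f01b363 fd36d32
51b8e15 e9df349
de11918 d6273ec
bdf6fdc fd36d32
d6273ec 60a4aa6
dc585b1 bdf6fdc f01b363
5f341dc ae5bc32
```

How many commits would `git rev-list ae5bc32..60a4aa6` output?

8

Reachable from 60a4aa6: {1beb1ba, 5f341dc, 60a4aa6, a1c4303, ae5bc32, bdf6fdc, dc585b1, e9df349, f01b363, fd36d32}.
Reachable from ae5bc32: {ae5bc32, e9df349}.
In 60a4aa6's history but not ae5bc32's: {1beb1ba, 5f341dc, 60a4aa6, a1c4303, bdf6fdc, dc585b1, f01b363, fd36d32} — 8 commits.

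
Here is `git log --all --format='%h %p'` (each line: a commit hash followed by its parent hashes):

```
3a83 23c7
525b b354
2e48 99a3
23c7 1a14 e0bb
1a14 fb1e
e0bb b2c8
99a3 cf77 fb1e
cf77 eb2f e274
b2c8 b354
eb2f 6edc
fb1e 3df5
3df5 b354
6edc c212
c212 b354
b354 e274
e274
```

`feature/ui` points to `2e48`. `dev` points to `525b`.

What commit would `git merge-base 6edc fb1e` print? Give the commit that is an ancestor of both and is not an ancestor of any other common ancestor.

Ancestors of 6edc: {6edc, b354, c212, e274}.
Ancestors of fb1e: {3df5, b354, e274, fb1e}.
Common ancestors: {b354, e274}.
Among these, b354 is not an ancestor of any other common ancestor — it is the merge base.

b354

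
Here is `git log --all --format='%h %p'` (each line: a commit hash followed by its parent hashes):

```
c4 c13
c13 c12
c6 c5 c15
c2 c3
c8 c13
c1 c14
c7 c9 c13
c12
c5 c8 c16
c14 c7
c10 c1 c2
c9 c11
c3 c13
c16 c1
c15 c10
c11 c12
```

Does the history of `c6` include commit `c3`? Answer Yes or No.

Yes

Ancestors of c6 (commits reachable by following parents): {c1, c10, c11, c12, c13, c14, c15, c16, c2, c3, c5, c6, c7, c8, c9}.
c3 is in that set, so it is an ancestor of c6.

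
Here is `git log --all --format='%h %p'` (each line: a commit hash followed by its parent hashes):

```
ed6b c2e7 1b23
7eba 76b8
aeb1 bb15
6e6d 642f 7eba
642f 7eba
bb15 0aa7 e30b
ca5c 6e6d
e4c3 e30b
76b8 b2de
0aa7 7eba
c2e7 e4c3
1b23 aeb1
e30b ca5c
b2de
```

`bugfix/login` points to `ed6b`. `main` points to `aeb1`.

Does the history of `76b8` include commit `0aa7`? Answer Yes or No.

No

Ancestors of 76b8: {76b8, b2de}.
0aa7 is not in that set, so it is not an ancestor of 76b8.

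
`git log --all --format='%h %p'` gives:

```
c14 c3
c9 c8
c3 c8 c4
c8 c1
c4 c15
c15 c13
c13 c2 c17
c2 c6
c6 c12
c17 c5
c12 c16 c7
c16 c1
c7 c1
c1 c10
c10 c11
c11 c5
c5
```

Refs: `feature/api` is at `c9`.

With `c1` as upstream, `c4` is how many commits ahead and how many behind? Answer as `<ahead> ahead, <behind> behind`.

9 ahead, 0 behind

Reachable from c4: {c1, c10, c11, c12, c13, c15, c16, c17, c2, c4, c5, c6, c7}.
Reachable from c1: {c1, c10, c11, c5}.
Only in c4's history (ahead): {c12, c13, c15, c16, c17, c2, c4, c6, c7} — 9.
Only in c1's history (behind): {} — 0.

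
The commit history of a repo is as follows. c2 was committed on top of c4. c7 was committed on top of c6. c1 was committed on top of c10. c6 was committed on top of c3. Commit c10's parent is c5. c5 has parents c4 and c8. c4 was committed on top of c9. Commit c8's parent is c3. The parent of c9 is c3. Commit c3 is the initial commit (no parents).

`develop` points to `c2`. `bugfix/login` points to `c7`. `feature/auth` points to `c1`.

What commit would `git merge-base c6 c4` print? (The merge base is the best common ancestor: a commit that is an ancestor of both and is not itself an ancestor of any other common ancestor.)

Ancestors of c6: {c3, c6}.
Ancestors of c4: {c3, c4, c9}.
Common ancestors: {c3}.
The only common ancestor is c3, so it is the merge base.

c3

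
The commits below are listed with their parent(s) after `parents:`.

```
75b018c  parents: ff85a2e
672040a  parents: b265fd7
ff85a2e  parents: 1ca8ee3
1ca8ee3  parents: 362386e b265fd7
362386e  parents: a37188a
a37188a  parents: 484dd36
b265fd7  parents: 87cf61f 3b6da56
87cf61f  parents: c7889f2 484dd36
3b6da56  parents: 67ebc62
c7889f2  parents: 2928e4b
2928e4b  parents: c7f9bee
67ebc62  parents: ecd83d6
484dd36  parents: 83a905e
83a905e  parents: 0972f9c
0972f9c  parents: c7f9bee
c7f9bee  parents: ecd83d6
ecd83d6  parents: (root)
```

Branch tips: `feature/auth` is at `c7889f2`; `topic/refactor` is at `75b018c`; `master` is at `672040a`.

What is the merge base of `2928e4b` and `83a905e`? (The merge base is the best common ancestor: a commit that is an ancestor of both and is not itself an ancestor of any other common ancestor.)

c7f9bee

Ancestors of 2928e4b: {2928e4b, c7f9bee, ecd83d6}.
Ancestors of 83a905e: {0972f9c, 83a905e, c7f9bee, ecd83d6}.
Common ancestors: {c7f9bee, ecd83d6}.
Among these, c7f9bee is not an ancestor of any other common ancestor — it is the merge base.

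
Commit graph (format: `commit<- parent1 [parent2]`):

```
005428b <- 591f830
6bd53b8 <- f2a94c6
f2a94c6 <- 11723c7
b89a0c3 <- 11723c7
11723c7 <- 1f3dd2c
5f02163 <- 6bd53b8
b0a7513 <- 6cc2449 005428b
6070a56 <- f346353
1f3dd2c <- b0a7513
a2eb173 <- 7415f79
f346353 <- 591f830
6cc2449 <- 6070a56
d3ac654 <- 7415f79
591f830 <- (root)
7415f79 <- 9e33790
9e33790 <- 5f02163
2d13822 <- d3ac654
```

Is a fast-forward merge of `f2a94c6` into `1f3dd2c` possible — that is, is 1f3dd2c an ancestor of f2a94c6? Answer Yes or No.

Yes

A fast-forward from 1f3dd2c to f2a94c6 is possible iff 1f3dd2c is an ancestor of f2a94c6.
Ancestors of f2a94c6: {005428b, 11723c7, 1f3dd2c, 591f830, 6070a56, 6cc2449, b0a7513, f2a94c6, f346353}.
1f3dd2c is among them, so fast-forward is possible.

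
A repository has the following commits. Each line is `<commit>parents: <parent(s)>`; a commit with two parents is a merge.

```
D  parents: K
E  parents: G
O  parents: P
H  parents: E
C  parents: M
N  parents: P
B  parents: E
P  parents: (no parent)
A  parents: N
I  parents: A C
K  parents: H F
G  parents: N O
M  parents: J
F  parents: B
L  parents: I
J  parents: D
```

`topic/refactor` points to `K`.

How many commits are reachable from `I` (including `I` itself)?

15

Walking parent pointers from I: reachable set = {A, B, C, D, E, F, G, H, I, J, K, M, N, O, P}.
That is 15 commits.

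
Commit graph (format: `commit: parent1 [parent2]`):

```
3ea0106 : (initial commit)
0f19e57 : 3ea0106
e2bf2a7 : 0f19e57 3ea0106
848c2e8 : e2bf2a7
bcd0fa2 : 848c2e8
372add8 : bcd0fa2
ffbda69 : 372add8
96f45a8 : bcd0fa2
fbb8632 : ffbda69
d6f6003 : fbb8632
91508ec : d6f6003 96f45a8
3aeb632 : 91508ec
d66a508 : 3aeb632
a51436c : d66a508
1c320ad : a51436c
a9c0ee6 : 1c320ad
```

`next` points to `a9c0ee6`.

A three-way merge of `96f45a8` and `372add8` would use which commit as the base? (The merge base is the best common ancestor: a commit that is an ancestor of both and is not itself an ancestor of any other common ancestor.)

Ancestors of 96f45a8: {0f19e57, 3ea0106, 848c2e8, 96f45a8, bcd0fa2, e2bf2a7}.
Ancestors of 372add8: {0f19e57, 372add8, 3ea0106, 848c2e8, bcd0fa2, e2bf2a7}.
Common ancestors: {0f19e57, 3ea0106, 848c2e8, bcd0fa2, e2bf2a7}.
Among these, bcd0fa2 is not an ancestor of any other common ancestor — it is the merge base.

bcd0fa2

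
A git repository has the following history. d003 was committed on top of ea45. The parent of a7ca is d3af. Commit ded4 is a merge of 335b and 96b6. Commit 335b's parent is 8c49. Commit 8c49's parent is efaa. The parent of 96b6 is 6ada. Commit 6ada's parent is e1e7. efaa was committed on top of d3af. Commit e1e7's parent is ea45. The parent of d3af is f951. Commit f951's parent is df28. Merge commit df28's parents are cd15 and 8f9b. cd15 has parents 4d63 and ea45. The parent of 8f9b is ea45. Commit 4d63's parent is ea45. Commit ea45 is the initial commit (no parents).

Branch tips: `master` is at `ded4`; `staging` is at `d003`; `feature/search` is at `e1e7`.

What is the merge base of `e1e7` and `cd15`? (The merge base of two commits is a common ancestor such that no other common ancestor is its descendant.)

ea45

Ancestors of e1e7: {e1e7, ea45}.
Ancestors of cd15: {4d63, cd15, ea45}.
Common ancestors: {ea45}.
The only common ancestor is ea45, so it is the merge base.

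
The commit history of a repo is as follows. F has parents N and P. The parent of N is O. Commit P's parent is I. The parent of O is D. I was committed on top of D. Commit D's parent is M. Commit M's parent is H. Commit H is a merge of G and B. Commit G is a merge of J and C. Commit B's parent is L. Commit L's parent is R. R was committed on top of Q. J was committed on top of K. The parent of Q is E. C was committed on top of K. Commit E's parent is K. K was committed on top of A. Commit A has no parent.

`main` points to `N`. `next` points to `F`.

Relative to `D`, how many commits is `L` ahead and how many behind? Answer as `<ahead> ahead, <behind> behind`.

Reachable from L: {A, E, K, L, Q, R}.
Reachable from D: {A, B, C, D, E, G, H, J, K, L, M, Q, R}.
Only in L's history (ahead): {} — 0.
Only in D's history (behind): {B, C, D, G, H, J, M} — 7.

0 ahead, 7 behind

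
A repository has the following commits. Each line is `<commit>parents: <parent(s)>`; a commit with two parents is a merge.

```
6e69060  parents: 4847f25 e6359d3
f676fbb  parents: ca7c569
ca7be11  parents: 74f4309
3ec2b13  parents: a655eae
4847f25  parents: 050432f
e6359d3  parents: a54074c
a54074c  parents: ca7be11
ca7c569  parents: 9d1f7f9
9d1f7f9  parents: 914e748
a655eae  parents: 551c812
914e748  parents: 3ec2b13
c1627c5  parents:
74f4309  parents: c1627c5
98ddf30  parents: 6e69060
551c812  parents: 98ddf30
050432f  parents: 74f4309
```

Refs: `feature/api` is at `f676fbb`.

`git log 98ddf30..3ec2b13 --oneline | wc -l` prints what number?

Reachable from 3ec2b13: {050432f, 3ec2b13, 4847f25, 551c812, 6e69060, 74f4309, 98ddf30, a54074c, a655eae, c1627c5, ca7be11, e6359d3}.
Reachable from 98ddf30: {050432f, 4847f25, 6e69060, 74f4309, 98ddf30, a54074c, c1627c5, ca7be11, e6359d3}.
In 3ec2b13's history but not 98ddf30's: {3ec2b13, 551c812, a655eae} — 3 commits.

3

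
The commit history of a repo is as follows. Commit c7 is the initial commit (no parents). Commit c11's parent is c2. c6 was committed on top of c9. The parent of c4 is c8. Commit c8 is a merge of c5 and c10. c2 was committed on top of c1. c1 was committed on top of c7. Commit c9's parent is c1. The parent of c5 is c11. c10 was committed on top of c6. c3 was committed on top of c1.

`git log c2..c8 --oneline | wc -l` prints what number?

Reachable from c8: {c1, c10, c11, c2, c5, c6, c7, c8, c9}.
Reachable from c2: {c1, c2, c7}.
In c8's history but not c2's: {c10, c11, c5, c6, c8, c9} — 6 commits.

6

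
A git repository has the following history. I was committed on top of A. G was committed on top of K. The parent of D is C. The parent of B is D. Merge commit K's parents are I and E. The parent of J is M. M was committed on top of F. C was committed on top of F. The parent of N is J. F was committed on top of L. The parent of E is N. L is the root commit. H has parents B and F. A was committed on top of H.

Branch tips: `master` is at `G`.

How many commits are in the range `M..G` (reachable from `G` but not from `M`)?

11

Reachable from G: {A, B, C, D, E, F, G, H, I, J, K, L, M, N}.
Reachable from M: {F, L, M}.
In G's history but not M's: {A, B, C, D, E, G, H, I, J, K, N} — 11 commits.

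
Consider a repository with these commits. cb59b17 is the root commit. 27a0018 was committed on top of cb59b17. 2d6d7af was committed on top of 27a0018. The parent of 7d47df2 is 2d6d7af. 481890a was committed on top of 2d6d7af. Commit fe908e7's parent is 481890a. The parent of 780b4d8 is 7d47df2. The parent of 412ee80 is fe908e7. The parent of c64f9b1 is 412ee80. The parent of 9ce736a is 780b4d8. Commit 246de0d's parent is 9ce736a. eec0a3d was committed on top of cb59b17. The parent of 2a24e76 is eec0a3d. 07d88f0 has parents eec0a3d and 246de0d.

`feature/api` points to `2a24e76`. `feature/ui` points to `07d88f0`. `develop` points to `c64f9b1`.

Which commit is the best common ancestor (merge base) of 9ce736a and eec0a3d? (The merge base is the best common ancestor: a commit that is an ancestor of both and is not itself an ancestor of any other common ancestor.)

cb59b17

Ancestors of 9ce736a: {27a0018, 2d6d7af, 780b4d8, 7d47df2, 9ce736a, cb59b17}.
Ancestors of eec0a3d: {cb59b17, eec0a3d}.
Common ancestors: {cb59b17}.
The only common ancestor is cb59b17, so it is the merge base.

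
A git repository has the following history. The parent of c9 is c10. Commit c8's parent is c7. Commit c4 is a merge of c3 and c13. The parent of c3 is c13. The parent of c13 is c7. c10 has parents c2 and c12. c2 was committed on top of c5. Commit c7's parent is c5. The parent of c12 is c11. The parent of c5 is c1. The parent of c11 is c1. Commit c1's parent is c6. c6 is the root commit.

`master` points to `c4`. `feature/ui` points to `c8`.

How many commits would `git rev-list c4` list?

Walking parent pointers from c4: reachable set = {c1, c13, c3, c4, c5, c6, c7}.
That is 7 commits.

7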